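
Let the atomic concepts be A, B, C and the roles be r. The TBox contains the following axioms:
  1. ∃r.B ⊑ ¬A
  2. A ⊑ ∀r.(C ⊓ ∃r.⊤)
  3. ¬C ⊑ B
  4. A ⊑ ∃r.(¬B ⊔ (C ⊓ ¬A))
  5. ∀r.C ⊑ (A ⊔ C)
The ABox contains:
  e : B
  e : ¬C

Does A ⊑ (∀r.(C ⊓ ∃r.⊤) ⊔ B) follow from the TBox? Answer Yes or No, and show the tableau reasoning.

Yes

1. A ⊑ (∀r.(C ⊓ ∃r.⊤) ⊔ B)  ⇔  (A ⊓ (∃r.(¬C ⊔ ∀r.⊥) ⊓ ¬B)) unsat w.r.t. T
   all branches close; clash {B, ¬B} at x₀
2. Hence A ⊑ (∀r.(C ⊓ ∃r.⊤) ⊔ B): entailed.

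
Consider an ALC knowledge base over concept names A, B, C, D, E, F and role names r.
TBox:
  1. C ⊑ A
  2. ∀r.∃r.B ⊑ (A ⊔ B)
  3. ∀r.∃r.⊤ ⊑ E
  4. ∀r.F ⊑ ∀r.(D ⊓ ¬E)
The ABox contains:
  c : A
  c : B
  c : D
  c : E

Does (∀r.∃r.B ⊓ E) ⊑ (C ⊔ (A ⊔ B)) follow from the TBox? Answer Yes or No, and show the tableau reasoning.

1. (∀r.∃r.B ⊓ E) ⊑ (C ⊔ (A ⊔ B))  ⇔  ((∀r.∃r.B ⊓ E) ⊓ (¬C ⊓ (¬A ⊓ ¬B))) unsat w.r.t. T
   all branches close; clash {B, ¬B} at x₀
2. Hence (∀r.∃r.B ⊓ E) ⊑ (C ⊔ (A ⊔ B)): entailed.

Yes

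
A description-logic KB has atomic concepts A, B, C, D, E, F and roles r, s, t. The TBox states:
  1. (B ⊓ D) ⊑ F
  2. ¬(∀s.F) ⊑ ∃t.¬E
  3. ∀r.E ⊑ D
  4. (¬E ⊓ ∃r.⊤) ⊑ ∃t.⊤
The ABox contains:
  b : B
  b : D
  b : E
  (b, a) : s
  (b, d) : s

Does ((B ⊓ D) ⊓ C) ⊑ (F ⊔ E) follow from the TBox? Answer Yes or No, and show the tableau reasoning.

Yes

1. ((B ⊓ D) ⊓ C) ⊑ (F ⊔ E)  ⇔  (((B ⊓ D) ⊓ C) ⊓ (¬F ⊓ ¬E)) unsat w.r.t. T
   all branches close; clash {F, ¬F} at x₀
2. Hence ((B ⊓ D) ⊓ C) ⊑ (F ⊔ E): entailed.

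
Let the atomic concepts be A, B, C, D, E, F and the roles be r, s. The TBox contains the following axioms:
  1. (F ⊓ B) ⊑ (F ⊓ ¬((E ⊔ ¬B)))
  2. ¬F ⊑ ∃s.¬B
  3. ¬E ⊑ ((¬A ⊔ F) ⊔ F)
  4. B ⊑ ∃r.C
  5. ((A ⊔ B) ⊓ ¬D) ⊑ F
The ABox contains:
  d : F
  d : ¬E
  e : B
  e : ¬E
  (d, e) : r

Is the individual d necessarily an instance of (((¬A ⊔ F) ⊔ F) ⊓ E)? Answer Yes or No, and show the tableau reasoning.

1. d : (((¬A ⊔ F) ⊔ F) ⊓ E)?  L(d) = {F, ¬E} ∪ {(((A ⊓ ¬F) ⊓ ¬F) ⊔ ¬E)}
   apply at d: ¬E⊑((¬A ⊔ F) ⊔ F)
   open: L(d) ⊇ {F, ¬B, ¬E} — d ∉ (((¬A ⊔ F) ⊔ F) ⊓ E) possible
2. Hence d : (((¬A ⊔ F) ⊔ F) ⊓ E): not entailed.

No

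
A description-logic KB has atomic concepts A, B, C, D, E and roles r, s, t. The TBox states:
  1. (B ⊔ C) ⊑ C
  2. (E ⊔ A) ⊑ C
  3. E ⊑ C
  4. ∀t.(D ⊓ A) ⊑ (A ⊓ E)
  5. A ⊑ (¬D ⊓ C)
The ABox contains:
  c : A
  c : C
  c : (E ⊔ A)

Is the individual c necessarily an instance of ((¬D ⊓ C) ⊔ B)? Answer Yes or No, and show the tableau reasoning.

Yes

1. c : ((¬D ⊓ C) ⊔ B)?  L(c) = {A, C, (E ⊔ A)} ∪ {((D ⊔ ¬C) ⊓ ¬B)}
   clash {C, ¬C} at c — c ∈ ((¬D ⊓ C) ⊔ B)
2. Hence c : ((¬D ⊓ C) ⊔ B): entailed.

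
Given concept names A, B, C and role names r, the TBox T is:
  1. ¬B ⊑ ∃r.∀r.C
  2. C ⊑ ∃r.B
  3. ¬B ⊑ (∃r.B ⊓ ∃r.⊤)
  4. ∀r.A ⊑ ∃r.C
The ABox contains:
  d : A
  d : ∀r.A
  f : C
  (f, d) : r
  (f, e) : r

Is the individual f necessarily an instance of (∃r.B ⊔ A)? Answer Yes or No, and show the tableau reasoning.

Yes

1. f : (∃r.B ⊔ A)?  L(f) = {C} ∪ {(∀r.¬B ⊓ ¬A)}
   clash {B, ¬B} at an ∃-successor — f ∈ (∃r.B ⊔ A)
2. Hence f : (∃r.B ⊔ A): entailed.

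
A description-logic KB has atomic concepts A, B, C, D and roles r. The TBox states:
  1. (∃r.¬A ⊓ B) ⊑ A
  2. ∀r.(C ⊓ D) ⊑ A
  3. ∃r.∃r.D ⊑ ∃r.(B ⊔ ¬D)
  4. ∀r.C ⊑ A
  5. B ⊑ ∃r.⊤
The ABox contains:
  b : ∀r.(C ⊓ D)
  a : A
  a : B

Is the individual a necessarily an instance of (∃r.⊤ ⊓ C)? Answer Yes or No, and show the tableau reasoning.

No

1. a : (∃r.⊤ ⊓ C)?  L(a) = {A, B} ∪ {(∀r.⊥ ⊔ ¬C)}
   apply at a: B⊑∃r.⊤
   open: L(a) ⊇ {A, B, ¬C, ∀r.∀r.¬D, ∃r.⊤} (+ ∃-successors) — a ∉ (∃r.⊤ ⊓ C) possible
2. Hence a : (∃r.⊤ ⊓ C): not entailed.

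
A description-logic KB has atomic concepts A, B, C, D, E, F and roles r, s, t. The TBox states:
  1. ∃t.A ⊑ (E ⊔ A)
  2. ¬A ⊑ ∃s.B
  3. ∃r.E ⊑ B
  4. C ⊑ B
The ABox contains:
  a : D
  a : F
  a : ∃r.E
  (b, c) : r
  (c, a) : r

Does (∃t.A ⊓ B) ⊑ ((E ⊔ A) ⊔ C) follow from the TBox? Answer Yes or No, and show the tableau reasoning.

Yes

1. (∃t.A ⊓ B) ⊑ ((E ⊔ A) ⊔ C)  ⇔  ((∃t.A ⊓ B) ⊓ ((¬E ⊓ ¬A) ⊓ ¬C)) unsat w.r.t. T
   all branches close; clash {A, ¬A} at x₀
2. Hence (∃t.A ⊓ B) ⊑ ((E ⊔ A) ⊔ C): entailed.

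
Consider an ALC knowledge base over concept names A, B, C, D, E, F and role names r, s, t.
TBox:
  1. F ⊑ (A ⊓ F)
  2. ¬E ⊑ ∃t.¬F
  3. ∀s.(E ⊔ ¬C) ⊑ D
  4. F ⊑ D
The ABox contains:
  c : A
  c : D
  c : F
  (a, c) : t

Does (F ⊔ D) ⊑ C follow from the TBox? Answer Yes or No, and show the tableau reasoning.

No

1. (F ⊔ D) ⊑ C  ⇔  ((F ⊔ D) ⊓ ¬C) unsat w.r.t. T
   open: L(x₀) ⊇ {A, D, E, F, ¬C}
2. Hence (F ⊔ D) ⊑ C: not entailed.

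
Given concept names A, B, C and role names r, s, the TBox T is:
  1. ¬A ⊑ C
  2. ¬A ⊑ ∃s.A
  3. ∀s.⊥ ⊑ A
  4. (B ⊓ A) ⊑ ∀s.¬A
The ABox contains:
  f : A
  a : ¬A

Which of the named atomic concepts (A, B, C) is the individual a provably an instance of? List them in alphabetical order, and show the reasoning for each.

{C}

1. a : A?  L(a) = {¬A} ∪ {¬A}
   apply at a: ¬A⊑C; ¬A⊑∃s.A
   open: L(a) ⊇ {C, ¬A, ∃s.A, ∃s.⊤} (+ ∃-successors) — a ∉ A possible
2. a : B?  L(a) = {¬A} ∪ {¬B}
   apply at a: ¬A⊑C; ¬A⊑∃s.A
   open: L(a) ⊇ {C, ¬A, ¬B, ∃s.A, ∃s.⊤} (+ ∃-successors) — a ∉ B possible
3. a : C?  L(a) = {¬A} ∪ {¬C}
   clash {C, ¬C} at a — a ∈ C
4. Entailed for a: {C}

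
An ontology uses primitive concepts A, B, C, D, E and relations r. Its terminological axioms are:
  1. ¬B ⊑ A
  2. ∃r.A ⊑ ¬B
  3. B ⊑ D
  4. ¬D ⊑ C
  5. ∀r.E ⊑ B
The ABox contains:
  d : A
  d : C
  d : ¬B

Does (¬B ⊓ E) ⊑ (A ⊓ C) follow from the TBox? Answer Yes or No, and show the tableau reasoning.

1. (¬B ⊓ E) ⊑ (A ⊓ C)  ⇔  ((¬B ⊓ E) ⊓ (¬A ⊔ ¬C)) unsat w.r.t. T
   apply at x₀: ¬B⊑A
   open: L(x₀) ⊇ {A, D, E, ¬B, ¬C, …} (+ ∃-successors)
2. Hence (¬B ⊓ E) ⊑ (A ⊓ C): not entailed.

No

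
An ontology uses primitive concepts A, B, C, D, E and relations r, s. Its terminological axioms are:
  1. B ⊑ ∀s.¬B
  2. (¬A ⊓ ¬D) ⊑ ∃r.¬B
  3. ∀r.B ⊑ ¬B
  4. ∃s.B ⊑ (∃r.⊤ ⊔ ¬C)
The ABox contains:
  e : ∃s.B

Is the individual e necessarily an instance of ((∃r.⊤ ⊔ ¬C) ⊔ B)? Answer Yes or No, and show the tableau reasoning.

1. e : ((∃r.⊤ ⊔ ¬C) ⊔ B)?  L(e) = {∃s.B} ∪ {((∀r.⊥ ⊓ C) ⊓ ¬B)}
   clash {C, ¬C} at e — e ∈ ((∃r.⊤ ⊔ ¬C) ⊔ B)
2. Hence e : ((∃r.⊤ ⊔ ¬C) ⊔ B): entailed.

Yes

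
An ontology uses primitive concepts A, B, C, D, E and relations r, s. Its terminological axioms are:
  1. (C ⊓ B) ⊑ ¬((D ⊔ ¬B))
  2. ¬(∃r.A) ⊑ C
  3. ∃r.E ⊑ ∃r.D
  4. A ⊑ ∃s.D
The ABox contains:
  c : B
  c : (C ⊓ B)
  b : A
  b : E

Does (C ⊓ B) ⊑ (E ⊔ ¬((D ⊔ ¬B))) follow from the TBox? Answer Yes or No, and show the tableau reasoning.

1. (C ⊓ B) ⊑ (E ⊔ ¬((D ⊔ ¬B)))  ⇔  ((C ⊓ B) ⊓ (¬E ⊓ (D ⊔ ¬B))) unsat w.r.t. T
   all branches close; clash {B, ¬B} at x₀
2. Hence (C ⊓ B) ⊑ (E ⊔ ¬((D ⊔ ¬B))): entailed.

Yes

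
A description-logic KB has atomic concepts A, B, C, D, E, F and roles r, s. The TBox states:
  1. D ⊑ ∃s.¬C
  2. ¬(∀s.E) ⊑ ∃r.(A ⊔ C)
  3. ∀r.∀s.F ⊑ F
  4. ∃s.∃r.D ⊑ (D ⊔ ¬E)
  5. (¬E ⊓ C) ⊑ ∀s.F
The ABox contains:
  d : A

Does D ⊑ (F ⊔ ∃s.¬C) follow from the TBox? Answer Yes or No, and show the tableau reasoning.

Yes

1. D ⊑ (F ⊔ ∃s.¬C)  ⇔  (D ⊓ (¬F ⊓ ∀s.C)) unsat w.r.t. T
   all branches close; clash {F, ¬F} at x₀
2. Hence D ⊑ (F ⊔ ∃s.¬C): entailed.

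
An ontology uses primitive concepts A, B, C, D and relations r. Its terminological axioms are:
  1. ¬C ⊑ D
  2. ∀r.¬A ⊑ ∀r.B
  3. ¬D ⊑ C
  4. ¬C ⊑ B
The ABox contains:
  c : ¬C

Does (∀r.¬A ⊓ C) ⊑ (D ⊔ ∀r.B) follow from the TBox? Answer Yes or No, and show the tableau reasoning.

1. (∀r.¬A ⊓ C) ⊑ (D ⊔ ∀r.B)  ⇔  ((∀r.¬A ⊓ C) ⊓ (¬D ⊓ ∃r.¬B)) unsat w.r.t. T
   all branches close; clash {B, ¬B} at an ∃-successor
2. Hence (∀r.¬A ⊓ C) ⊑ (D ⊔ ∀r.B): entailed.

Yes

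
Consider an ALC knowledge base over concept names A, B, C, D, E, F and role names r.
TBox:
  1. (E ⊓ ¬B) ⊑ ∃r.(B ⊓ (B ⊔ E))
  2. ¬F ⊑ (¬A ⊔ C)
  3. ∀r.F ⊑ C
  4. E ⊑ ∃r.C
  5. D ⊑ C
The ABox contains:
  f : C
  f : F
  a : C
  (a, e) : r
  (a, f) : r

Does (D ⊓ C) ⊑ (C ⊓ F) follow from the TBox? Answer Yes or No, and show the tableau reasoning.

1. (D ⊓ C) ⊑ (C ⊓ F)  ⇔  ((D ⊓ C) ⊓ (¬C ⊔ ¬F)) unsat w.r.t. T
   open: L(x₀) ⊇ {C, D, ¬E, ¬F}
2. Hence (D ⊓ C) ⊑ (C ⊓ F): not entailed.

No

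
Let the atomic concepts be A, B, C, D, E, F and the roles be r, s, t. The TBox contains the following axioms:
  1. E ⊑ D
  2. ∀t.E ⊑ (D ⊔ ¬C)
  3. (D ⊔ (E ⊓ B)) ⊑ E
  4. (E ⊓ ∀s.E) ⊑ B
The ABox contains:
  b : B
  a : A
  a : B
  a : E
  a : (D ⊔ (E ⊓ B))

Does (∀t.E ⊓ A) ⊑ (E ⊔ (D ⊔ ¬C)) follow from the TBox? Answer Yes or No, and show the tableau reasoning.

Yes

1. (∀t.E ⊓ A) ⊑ (E ⊔ (D ⊔ ¬C))  ⇔  ((∀t.E ⊓ A) ⊓ (¬E ⊓ (¬D ⊓ C))) unsat w.r.t. T
   all branches close; clash {C, ¬C} at x₀
2. Hence (∀t.E ⊓ A) ⊑ (E ⊔ (D ⊔ ¬C)): entailed.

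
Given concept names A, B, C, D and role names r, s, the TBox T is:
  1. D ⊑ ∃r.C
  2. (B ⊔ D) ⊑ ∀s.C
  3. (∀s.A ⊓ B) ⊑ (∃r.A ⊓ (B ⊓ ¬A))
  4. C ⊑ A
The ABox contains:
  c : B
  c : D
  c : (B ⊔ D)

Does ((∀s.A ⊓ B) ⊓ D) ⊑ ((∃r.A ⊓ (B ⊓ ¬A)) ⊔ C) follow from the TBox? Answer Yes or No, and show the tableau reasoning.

Yes

1. ((∀s.A ⊓ B) ⊓ D) ⊑ ((∃r.A ⊓ (B ⊓ ¬A)) ⊔ C)  ⇔  (((∀s.A ⊓ B) ⊓ D) ⊓ ((∀r.¬A ⊔ (¬B ⊔ A)) ⊓ ¬C)) unsat w.r.t. T
   all branches close; clash {A, ¬A} at x₀
2. Hence ((∀s.A ⊓ B) ⊓ D) ⊑ ((∃r.A ⊓ (B ⊓ ¬A)) ⊔ C): entailed.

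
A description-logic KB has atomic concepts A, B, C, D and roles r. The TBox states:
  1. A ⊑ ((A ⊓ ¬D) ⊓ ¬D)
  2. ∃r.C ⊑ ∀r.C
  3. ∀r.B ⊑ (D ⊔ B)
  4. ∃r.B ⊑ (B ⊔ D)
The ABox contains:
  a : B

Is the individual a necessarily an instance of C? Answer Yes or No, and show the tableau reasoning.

1. a : C?  L(a) = {B} ∪ {¬C}
   open: L(a) ⊇ {B, ¬A, ¬C, ∀r.¬B, ∀r.¬C, …} (+ ∃-successors) — a ∉ C possible
2. Hence a : C: not entailed.

No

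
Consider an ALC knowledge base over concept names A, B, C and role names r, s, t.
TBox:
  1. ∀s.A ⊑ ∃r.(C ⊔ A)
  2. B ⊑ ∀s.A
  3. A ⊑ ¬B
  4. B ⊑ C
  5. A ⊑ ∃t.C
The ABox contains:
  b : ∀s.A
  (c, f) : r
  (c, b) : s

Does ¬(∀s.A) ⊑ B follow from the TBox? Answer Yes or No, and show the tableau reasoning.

1. ¬(∀s.A) ⊑ B  ⇔  (∃s.¬A ⊓ ¬B) unsat w.r.t. T
   open: L(x₀) ⊇ {¬A, ¬B, ∃s.¬A} (+ ∃-successors)
2. Hence ¬(∀s.A) ⊑ B: not entailed.

No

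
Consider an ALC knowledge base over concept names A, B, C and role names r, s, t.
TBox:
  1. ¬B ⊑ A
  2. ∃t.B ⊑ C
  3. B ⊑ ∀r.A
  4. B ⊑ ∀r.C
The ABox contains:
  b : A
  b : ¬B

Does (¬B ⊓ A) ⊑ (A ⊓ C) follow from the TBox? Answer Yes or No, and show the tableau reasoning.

No

1. (¬B ⊓ A) ⊑ (A ⊓ C)  ⇔  ((¬B ⊓ A) ⊓ (¬A ⊔ ¬C)) unsat w.r.t. T
   open: L(x₀) ⊇ {A, ¬B, ¬C, ∀t.¬B}
2. Hence (¬B ⊓ A) ⊑ (A ⊓ C): not entailed.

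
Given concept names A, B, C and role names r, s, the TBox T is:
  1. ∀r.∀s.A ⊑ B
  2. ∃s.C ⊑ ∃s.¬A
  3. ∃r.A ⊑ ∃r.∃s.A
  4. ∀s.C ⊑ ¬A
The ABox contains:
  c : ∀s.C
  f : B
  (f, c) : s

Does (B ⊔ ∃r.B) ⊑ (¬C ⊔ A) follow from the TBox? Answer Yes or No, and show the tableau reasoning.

No

1. (B ⊔ ∃r.B) ⊑ (¬C ⊔ A)  ⇔  ((B ⊔ ∃r.B) ⊓ (C ⊓ ¬A)) unsat w.r.t. T
   open: L(x₀) ⊇ {B, C, ¬A, ∀r.¬A, ∀s.¬C}
2. Hence (B ⊔ ∃r.B) ⊑ (¬C ⊔ A): not entailed.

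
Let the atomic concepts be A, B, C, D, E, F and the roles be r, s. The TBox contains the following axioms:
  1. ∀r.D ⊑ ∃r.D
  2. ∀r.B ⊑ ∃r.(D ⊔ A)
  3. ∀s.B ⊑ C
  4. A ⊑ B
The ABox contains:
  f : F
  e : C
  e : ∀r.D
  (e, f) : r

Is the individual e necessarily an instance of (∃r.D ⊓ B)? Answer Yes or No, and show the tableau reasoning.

No

1. e : (∃r.D ⊓ B)?  L(e) = {C, ∀r.D} ∪ {(∀r.¬D ⊔ ¬B)}
   apply at e: ∀r.D⊑∃r.D
   open: L(e) ⊇ {C, ¬A, ¬B, ∀r.D, ∃r.D, …} (+ ∃-successors) — e ∉ (∃r.D ⊓ B) possible
2. Hence e : (∃r.D ⊓ B): not entailed.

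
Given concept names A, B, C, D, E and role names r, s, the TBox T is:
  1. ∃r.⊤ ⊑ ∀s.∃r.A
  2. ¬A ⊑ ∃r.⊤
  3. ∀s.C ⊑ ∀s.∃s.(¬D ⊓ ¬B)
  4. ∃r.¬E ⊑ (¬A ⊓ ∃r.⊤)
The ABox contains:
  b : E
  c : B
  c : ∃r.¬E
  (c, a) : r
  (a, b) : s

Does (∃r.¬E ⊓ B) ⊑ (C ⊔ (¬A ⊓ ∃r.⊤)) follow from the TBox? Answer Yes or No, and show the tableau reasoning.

Yes

1. (∃r.¬E ⊓ B) ⊑ (C ⊔ (¬A ⊓ ∃r.⊤))  ⇔  ((∃r.¬E ⊓ B) ⊓ (¬C ⊓ (A ⊔ ∀r.⊥))) unsat w.r.t. T
   all branches close; clash ⊥ at an ∃-successor
2. Hence (∃r.¬E ⊓ B) ⊑ (C ⊔ (¬A ⊓ ∃r.⊤)): entailed.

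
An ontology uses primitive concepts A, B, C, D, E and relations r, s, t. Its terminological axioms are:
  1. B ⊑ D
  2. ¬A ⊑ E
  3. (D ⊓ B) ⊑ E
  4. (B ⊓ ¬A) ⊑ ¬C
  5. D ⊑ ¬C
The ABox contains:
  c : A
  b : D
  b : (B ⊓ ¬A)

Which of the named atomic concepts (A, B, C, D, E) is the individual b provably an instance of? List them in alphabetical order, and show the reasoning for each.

{B, D, E}

1. b : A?  L(b) = {D, (B ⊓ ¬A)} ∪ {¬A}
   apply at b: ¬A⊑E; (B ⊓ ¬A)⊑¬C; D⊑¬C
   open: L(b) ⊇ {B, D, E, ¬A, ¬C} — b ∉ A possible
2. b : B?  L(b) = {D, (B ⊓ ¬A)} ∪ {¬B}
   clash {B, ¬B} at b — b ∈ B
3. b : C?  L(b) = {D, (B ⊓ ¬A)} ∪ {¬C}
   apply at b: ¬A⊑E
   open: L(b) ⊇ {B, D, E, ¬A, ¬C} — b ∉ C possible
4. b : D?  L(b) = {D, (B ⊓ ¬A)} ∪ {¬D}
   clash {D, ¬D} at b — b ∈ D
5. b : E?  L(b) = {D, (B ⊓ ¬A)} ∪ {¬E}
   clash {E, ¬E} at b — b ∈ E
6. Entailed for b: {B, D, E}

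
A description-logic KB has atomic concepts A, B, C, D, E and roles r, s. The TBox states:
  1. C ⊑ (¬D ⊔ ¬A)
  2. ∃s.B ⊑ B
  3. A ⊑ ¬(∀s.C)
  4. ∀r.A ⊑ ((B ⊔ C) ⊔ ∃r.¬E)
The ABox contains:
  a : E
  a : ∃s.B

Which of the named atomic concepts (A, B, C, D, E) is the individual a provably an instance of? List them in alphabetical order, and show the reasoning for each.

{B, E}

1. a : A?  L(a) = {E, ∃s.B} ∪ {¬A}
   apply at a: ∃s.B⊑B
   open: L(a) ⊇ {B, E, ¬A, ¬C, ∃r.¬A, …} (+ ∃-successors) — a ∉ A possible
2. a : B?  L(a) = {E, ∃s.B} ∪ {¬B}
   clash {B, ¬B} at a — a ∈ B
3. a : C?  L(a) = {E, ∃s.B} ∪ {¬C}
   apply at a: ∃s.B⊑B
   open: L(a) ⊇ {B, E, ¬A, ¬C, ∃r.¬A, …} (+ ∃-successors) — a ∉ C possible
4. a : D?  L(a) = {E, ∃s.B} ∪ {¬D}
   apply at a: ∃s.B⊑B
   open: L(a) ⊇ {B, E, ¬A, ¬C, ¬D, …} (+ ∃-successors) — a ∉ D possible
5. a : E?  L(a) = {E, ∃s.B} ∪ {¬E}
   clash {E, ¬E} at a — a ∈ E
6. Entailed for a: {B, E}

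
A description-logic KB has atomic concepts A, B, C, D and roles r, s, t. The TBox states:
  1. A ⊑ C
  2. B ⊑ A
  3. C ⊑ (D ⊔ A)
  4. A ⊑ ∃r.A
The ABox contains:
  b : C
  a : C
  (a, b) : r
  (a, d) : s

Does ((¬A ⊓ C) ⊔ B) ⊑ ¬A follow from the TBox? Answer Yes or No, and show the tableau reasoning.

1. ((¬A ⊓ C) ⊔ B) ⊑ ¬A  ⇔  (((¬A ⊓ C) ⊔ B) ⊓ A) unsat w.r.t. T
   apply at x₀: A⊑C; A⊑∃r.A
   open: L(x₀) ⊇ {A, B, C, ∃r.A} (+ ∃-successors)
2. Hence ((¬A ⊓ C) ⊔ B) ⊑ ¬A: not entailed.

No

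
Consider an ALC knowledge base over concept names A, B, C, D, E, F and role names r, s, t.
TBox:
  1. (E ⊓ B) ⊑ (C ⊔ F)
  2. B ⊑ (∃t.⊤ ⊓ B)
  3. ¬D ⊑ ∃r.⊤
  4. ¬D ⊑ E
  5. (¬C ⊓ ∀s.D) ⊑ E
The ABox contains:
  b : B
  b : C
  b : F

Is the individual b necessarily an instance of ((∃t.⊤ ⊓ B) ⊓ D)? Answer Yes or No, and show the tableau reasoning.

No

1. b : ((∃t.⊤ ⊓ B) ⊓ D)?  L(b) = {B, C, F} ∪ {((∀t.⊥ ⊔ ¬B) ⊔ ¬D)}
   apply at b: B⊑(∃t.⊤ ⊓ B)
   open: L(b) ⊇ {B, C, E, F, ¬D, …} (+ ∃-successors) — b ∉ ((∃t.⊤ ⊓ B) ⊓ D) possible
2. Hence b : ((∃t.⊤ ⊓ B) ⊓ D): not entailed.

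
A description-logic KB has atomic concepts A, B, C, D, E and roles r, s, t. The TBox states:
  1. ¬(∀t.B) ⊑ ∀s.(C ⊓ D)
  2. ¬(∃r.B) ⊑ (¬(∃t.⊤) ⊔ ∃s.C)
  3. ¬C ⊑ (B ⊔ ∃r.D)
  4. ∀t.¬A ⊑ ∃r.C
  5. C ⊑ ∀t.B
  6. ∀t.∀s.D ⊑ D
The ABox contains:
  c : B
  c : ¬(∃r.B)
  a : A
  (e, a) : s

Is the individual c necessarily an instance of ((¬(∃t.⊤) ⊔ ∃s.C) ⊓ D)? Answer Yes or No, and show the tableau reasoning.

No

1. c : ((¬(∃t.⊤) ⊔ ∃s.C) ⊓ D)?  L(c) = {B, ¬(∃r.B)} ∪ {((∃t.⊤ ⊓ ∀s.¬C) ⊔ ¬D)}
   apply at c: ¬(∃r.B)⊑(¬(∃t.⊤) ⊔ ∃s.C)
   open: L(c) ⊇ {B, ¬C, ¬D, ∀r.¬B, ∀t.B, …} (+ ∃-successors) — c ∉ ((¬(∃t.⊤) ⊔ ∃s.C) ⊓ D) possible
2. Hence c : ((¬(∃t.⊤) ⊔ ∃s.C) ⊓ D): not entailed.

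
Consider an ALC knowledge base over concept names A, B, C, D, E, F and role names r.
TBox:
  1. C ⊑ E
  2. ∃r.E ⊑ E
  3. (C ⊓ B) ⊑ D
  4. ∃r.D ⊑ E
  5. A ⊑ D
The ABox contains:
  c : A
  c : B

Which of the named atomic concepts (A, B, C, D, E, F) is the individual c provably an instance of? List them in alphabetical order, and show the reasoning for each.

{A, B, D}

1. c : A?  L(c) = {A, B} ∪ {¬A}
   clash {A, ¬A} at c — c ∈ A
2. c : B?  L(c) = {A, B} ∪ {¬B}
   clash {B, ¬B} at c — c ∈ B
3. c : C?  L(c) = {A, B} ∪ {¬C}
   apply at c: A⊑D
   open: L(c) ⊇ {A, B, D, ¬C, ∀r.¬D, …} — c ∉ C possible
4. c : D?  L(c) = {A, B} ∪ {¬D}
   clash {D, ¬D} at c — c ∈ D
5. c : E?  L(c) = {A, B} ∪ {¬E}
   apply at c: A⊑D
   open: L(c) ⊇ {A, B, D, ¬C, ¬E, …} — c ∉ E possible
6. c : F?  L(c) = {A, B} ∪ {¬F}
   apply at c: A⊑D
   open: L(c) ⊇ {A, B, D, ¬C, ¬F, …} — c ∉ F possible
7. Entailed for c: {A, B, D}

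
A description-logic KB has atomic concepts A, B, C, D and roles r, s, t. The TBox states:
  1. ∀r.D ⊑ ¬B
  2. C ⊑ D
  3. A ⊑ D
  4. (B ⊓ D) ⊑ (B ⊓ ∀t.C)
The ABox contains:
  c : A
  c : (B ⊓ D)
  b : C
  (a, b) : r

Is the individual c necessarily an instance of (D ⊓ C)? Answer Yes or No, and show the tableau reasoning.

No

1. c : (D ⊓ C)?  L(c) = {A, (B ⊓ D)} ∪ {(¬D ⊔ ¬C)}
   apply at c: (B ⊓ D)⊑(B ⊓ ∀t.C)
   open: L(c) ⊇ {A, B, D, ¬C, ∀t.C, …} (+ ∃-successors) — c ∉ (D ⊓ C) possible
2. Hence c : (D ⊓ C): not entailed.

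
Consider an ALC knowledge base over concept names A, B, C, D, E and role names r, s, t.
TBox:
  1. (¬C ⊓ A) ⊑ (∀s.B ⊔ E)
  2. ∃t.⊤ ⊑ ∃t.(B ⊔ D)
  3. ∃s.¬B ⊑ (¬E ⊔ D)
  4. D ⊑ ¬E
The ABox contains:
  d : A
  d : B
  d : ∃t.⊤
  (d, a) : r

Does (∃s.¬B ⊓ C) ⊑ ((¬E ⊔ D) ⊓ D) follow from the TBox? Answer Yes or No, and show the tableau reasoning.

No

1. (∃s.¬B ⊓ C) ⊑ ((¬E ⊔ D) ⊓ D)  ⇔  ((∃s.¬B ⊓ C) ⊓ ((E ⊓ ¬D) ⊔ ¬D)) unsat w.r.t. T
   apply at x₀: ∃s.¬B⊑(¬E ⊔ D)
   open: L(x₀) ⊇ {C, ¬D, ¬E, ∀t.⊥, ∃s.¬B} (+ ∃-successors)
2. Hence (∃s.¬B ⊓ C) ⊑ ((¬E ⊔ D) ⊓ D): not entailed.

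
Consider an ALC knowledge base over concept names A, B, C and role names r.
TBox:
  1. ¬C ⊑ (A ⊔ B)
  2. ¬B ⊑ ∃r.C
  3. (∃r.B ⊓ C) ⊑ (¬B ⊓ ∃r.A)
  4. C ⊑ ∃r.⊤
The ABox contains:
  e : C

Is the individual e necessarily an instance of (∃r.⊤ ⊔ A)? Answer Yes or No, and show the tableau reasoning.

Yes

1. e : (∃r.⊤ ⊔ A)?  L(e) = {C} ∪ {(∀r.⊥ ⊓ ¬A)}
   clash ⊥ at an ∃-successor — e ∈ (∃r.⊤ ⊔ A)
2. Hence e : (∃r.⊤ ⊔ A): entailed.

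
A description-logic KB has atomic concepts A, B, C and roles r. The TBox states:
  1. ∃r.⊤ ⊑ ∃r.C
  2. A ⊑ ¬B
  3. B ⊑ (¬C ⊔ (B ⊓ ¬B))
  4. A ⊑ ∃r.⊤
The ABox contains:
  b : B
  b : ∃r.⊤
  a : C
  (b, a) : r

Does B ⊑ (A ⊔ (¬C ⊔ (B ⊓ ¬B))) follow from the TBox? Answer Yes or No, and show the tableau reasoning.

1. B ⊑ (A ⊔ (¬C ⊔ (B ⊓ ¬B)))  ⇔  (B ⊓ (¬A ⊓ (C ⊓ (¬B ⊔ B)))) unsat w.r.t. T
   all branches close; clash {B, ¬B} at x₀
2. Hence B ⊑ (A ⊔ (¬C ⊔ (B ⊓ ¬B))): entailed.

Yes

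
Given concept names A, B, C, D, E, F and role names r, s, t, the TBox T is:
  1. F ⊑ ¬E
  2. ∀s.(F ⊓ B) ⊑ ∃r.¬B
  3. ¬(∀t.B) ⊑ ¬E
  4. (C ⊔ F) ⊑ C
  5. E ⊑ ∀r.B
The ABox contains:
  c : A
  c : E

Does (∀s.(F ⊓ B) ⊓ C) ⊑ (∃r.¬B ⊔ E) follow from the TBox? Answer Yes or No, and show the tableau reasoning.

Yes

1. (∀s.(F ⊓ B) ⊓ C) ⊑ (∃r.¬B ⊔ E)  ⇔  ((∀s.(F ⊓ B) ⊓ C) ⊓ (∀r.B ⊓ ¬E)) unsat w.r.t. T
   all branches close; clash {B, ¬B} at an ∃-successor
2. Hence (∀s.(F ⊓ B) ⊓ C) ⊑ (∃r.¬B ⊔ E): entailed.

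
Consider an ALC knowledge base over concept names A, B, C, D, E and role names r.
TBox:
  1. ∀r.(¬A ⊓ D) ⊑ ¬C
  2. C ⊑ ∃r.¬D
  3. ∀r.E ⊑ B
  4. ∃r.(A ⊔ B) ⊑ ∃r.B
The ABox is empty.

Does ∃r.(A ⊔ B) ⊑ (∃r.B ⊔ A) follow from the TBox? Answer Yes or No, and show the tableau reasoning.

Yes

1. ∃r.(A ⊔ B) ⊑ (∃r.B ⊔ A)  ⇔  (∃r.(A ⊔ B) ⊓ (∀r.¬B ⊓ ¬A)) unsat w.r.t. T
   all branches close; clash {B, ¬B} at an ∃-successor
2. Hence ∃r.(A ⊔ B) ⊑ (∃r.B ⊔ A): entailed.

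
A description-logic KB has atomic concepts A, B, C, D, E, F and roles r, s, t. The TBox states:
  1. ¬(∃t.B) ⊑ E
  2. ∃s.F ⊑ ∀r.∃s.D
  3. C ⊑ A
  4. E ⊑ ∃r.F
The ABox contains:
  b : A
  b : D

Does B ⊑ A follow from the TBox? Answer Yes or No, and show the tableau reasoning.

No

1. B ⊑ A  ⇔  (B ⊓ ¬A) unsat w.r.t. T
   open: L(x₀) ⊇ {B, ¬A, ¬C, ¬E, ∀s.¬F, …} (+ ∃-successors)
2. Hence B ⊑ A: not entailed.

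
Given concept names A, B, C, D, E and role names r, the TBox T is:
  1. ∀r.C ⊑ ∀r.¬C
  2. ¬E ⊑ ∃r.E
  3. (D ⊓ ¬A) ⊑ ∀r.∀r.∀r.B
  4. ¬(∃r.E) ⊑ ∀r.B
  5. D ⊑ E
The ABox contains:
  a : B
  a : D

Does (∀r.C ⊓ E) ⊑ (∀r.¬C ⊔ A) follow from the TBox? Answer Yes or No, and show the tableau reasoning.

Yes

1. (∀r.C ⊓ E) ⊑ (∀r.¬C ⊔ A)  ⇔  ((∀r.C ⊓ E) ⊓ (∃r.C ⊓ ¬A)) unsat w.r.t. T
   all branches close; clash {C, ¬C} at an ∃-successor
2. Hence (∀r.C ⊓ E) ⊑ (∀r.¬C ⊔ A): entailed.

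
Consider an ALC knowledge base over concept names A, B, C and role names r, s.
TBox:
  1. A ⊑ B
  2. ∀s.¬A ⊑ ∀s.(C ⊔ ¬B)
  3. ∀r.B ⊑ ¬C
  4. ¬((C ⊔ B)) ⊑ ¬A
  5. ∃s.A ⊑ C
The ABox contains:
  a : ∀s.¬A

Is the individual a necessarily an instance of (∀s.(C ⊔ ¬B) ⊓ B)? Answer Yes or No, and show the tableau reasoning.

No

1. a : (∀s.(C ⊔ ¬B) ⊓ B)?  L(a) = {∀s.¬A} ∪ {(∃s.(¬C ⊓ B) ⊔ ¬B)}
   apply at a: ∀s.¬A⊑∀s.(C ⊔ ¬B)
   open: L(a) ⊇ {C, ¬A, ¬B, ∀s.(C ⊔ ¬B), ∀s.¬A, …} (+ ∃-successors) — a ∉ (∀s.(C ⊔ ¬B) ⊓ B) possible
2. Hence a : (∀s.(C ⊔ ¬B) ⊓ B): not entailed.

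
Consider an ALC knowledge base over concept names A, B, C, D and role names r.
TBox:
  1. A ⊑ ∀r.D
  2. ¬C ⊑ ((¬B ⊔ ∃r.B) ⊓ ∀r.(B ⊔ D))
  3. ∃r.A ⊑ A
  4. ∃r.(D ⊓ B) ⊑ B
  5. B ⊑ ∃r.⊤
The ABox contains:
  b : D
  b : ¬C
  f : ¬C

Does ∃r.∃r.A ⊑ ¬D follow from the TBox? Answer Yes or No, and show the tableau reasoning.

1. ∃r.∃r.A ⊑ ¬D  ⇔  (∃r.∃r.A ⊓ D) unsat w.r.t. T
   open: L(x₀) ⊇ {A, C, D, ¬B, ∀r.(¬D ⊔ ¬B), …} (+ ∃-successors)
2. Hence ∃r.∃r.A ⊑ ¬D: not entailed.

No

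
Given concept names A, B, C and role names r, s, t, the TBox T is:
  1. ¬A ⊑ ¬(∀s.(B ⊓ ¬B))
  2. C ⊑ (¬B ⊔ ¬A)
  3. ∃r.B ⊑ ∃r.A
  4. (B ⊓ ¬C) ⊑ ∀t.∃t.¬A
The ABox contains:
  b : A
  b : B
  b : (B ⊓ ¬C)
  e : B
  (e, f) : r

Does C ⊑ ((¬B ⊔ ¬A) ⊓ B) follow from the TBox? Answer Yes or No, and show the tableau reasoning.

No

1. C ⊑ ((¬B ⊔ ¬A) ⊓ B)  ⇔  (C ⊓ ((B ⊓ A) ⊔ ¬B)) unsat w.r.t. T
   apply at x₀: C⊑(¬B ⊔ ¬A)
   open: L(x₀) ⊇ {A, C, ¬B, ∀r.¬B}
2. Hence C ⊑ ((¬B ⊔ ¬A) ⊓ B): not entailed.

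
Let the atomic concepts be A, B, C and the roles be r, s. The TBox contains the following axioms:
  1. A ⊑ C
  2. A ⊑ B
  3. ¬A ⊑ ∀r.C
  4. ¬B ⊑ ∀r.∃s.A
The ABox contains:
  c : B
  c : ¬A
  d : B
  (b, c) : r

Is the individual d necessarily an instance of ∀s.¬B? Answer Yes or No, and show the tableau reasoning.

1. d : ∀s.¬B?  L(d) = {B} ∪ {∃s.B}
   open: L(d) ⊇ {A, B, C, ∃s.B} (+ ∃-successors) — d ∉ ∀s.¬B possible
2. Hence d : ∀s.¬B: not entailed.

No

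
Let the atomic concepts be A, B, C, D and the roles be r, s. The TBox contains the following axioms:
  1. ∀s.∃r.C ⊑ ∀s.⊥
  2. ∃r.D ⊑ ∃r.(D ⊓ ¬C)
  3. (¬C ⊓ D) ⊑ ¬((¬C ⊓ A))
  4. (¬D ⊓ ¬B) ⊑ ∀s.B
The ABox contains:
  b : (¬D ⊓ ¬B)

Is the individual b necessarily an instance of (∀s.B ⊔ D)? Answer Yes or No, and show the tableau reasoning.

1. b : (∀s.B ⊔ D)?  L(b) = {(¬D ⊓ ¬B)} ∪ {(∃s.¬B ⊓ ¬D)}
   clash ⊥ at an ∃-successor — b ∈ (∀s.B ⊔ D)
2. Hence b : (∀s.B ⊔ D): entailed.

Yes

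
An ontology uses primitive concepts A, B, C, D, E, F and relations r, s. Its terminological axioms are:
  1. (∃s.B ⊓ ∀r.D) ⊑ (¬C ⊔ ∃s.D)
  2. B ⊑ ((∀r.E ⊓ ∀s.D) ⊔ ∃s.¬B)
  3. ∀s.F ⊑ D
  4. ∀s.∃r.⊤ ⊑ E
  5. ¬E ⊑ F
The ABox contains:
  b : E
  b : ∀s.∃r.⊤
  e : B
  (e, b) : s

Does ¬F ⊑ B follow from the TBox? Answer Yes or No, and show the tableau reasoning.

No

1. ¬F ⊑ B  ⇔  (¬F ⊓ ¬B) unsat w.r.t. T
   open: L(x₀) ⊇ {E, ¬B, ¬F, ∀s.¬B, ∃s.¬F} (+ ∃-successors)
2. Hence ¬F ⊑ B: not entailed.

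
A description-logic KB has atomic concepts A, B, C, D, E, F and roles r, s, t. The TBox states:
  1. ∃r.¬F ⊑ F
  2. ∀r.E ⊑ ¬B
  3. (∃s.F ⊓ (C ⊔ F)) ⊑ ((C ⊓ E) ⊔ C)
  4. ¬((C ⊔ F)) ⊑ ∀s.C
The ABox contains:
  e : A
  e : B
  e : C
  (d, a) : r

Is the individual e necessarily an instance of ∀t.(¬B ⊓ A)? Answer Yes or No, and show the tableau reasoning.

1. e : ∀t.(¬B ⊓ A)?  L(e) = {A, B, C} ∪ {∃t.(B ⊔ ¬A)}
   open: L(e) ⊇ {A, B, C, ∀r.F, ∀s.¬F, …} (+ ∃-successors) — e ∉ ∀t.(¬B ⊓ A) possible
2. Hence e : ∀t.(¬B ⊓ A): not entailed.

No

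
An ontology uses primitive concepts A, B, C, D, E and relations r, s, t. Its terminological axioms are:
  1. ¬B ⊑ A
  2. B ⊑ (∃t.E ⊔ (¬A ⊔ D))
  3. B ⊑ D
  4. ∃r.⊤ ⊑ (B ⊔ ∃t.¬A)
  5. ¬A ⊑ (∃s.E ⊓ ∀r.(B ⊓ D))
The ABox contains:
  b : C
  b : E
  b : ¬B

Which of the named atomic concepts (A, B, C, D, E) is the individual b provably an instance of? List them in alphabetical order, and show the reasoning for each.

{A, C, E}

1. b : A?  L(b) = {C, E, ¬B} ∪ {¬A}
   clash {A, ¬A} at b — b ∈ A
2. b : B?  L(b) = {C, E, ¬B} ∪ {¬B}
   apply at b: ¬B⊑A
   open: L(b) ⊇ {A, C, E, ¬B, ∀r.⊥} — b ∉ B possible
3. b : C?  L(b) = {C, E, ¬B} ∪ {¬C}
   clash {C, ¬C} at b — b ∈ C
4. b : D?  L(b) = {C, E, ¬B} ∪ {¬D}
   apply at b: ¬B⊑A
   open: L(b) ⊇ {A, C, E, ¬B, ¬D, …} — b ∉ D possible
5. b : E?  L(b) = {C, E, ¬B} ∪ {¬E}
   clash {E, ¬E} at b — b ∈ E
6. Entailed for b: {A, C, E}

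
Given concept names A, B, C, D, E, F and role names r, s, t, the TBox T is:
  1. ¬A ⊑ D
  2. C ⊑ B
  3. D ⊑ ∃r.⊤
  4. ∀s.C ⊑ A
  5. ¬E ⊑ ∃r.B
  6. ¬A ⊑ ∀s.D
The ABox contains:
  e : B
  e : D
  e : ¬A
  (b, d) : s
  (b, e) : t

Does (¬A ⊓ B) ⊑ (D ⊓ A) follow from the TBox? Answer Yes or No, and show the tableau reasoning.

1. (¬A ⊓ B) ⊑ (D ⊓ A)  ⇔  ((¬A ⊓ B) ⊓ (¬D ⊔ ¬A)) unsat w.r.t. T
   apply at x₀: ¬A⊑D; ¬A⊑∀s.D
   open: L(x₀) ⊇ {B, D, E, ¬A, ∀s.D, …} (+ ∃-successors)
2. Hence (¬A ⊓ B) ⊑ (D ⊓ A): not entailed.

No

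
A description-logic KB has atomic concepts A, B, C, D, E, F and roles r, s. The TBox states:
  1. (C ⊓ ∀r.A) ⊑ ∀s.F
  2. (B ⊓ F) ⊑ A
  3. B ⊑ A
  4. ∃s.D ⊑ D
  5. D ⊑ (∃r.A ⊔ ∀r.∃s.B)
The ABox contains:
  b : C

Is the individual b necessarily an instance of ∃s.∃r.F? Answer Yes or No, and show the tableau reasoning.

1. b : ∃s.∃r.F?  L(b) = {C} ∪ {∀s.∀r.¬F}
   open: L(b) ⊇ {C, ¬B, ¬D, ∀s.¬D, ∀s.∀r.¬F, …} (+ ∃-successors) — b ∉ ∃s.∃r.F possible
2. Hence b : ∃s.∃r.F: not entailed.

No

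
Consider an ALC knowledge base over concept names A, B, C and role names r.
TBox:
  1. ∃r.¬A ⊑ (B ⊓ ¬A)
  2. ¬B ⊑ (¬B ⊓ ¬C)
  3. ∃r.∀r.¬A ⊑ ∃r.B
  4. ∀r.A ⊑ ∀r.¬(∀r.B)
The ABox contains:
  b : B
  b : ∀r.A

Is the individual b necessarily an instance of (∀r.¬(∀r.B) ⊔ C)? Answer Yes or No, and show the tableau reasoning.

Yes

1. b : (∀r.¬(∀r.B) ⊔ C)?  L(b) = {B, ∀r.A} ∪ {(∃r.∀r.B ⊓ ¬C)}
   clash {A, ¬A} at an ∃-successor — b ∈ (∀r.¬(∀r.B) ⊔ C)
2. Hence b : (∀r.¬(∀r.B) ⊔ C): entailed.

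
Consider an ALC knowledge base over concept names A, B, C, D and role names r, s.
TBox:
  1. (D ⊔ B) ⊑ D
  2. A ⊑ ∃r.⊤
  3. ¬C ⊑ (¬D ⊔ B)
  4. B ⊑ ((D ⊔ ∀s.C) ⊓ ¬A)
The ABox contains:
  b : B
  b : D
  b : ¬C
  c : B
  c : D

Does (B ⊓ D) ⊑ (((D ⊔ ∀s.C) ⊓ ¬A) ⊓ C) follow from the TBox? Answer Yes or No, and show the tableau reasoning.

No

1. (B ⊓ D) ⊑ (((D ⊔ ∀s.C) ⊓ ¬A) ⊓ C)  ⇔  ((B ⊓ D) ⊓ (((¬D ⊓ ∃s.¬C) ⊔ A) ⊔ ¬C)) unsat w.r.t. T
   apply at x₀: B⊑((D ⊔ ∀s.C) ⊓ ¬A)
   open: L(x₀) ⊇ {B, D, ¬A, ¬C}
2. Hence (B ⊓ D) ⊑ (((D ⊔ ∀s.C) ⊓ ¬A) ⊓ C): not entailed.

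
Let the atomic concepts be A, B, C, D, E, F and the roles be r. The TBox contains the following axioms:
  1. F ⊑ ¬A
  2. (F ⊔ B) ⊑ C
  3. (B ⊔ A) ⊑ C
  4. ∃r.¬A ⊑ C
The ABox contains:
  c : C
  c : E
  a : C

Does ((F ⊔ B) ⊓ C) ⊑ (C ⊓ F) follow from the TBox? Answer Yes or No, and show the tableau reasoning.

No

1. ((F ⊔ B) ⊓ C) ⊑ (C ⊓ F)  ⇔  (((F ⊔ B) ⊓ C) ⊓ (¬C ⊔ ¬F)) unsat w.r.t. T
   open: L(x₀) ⊇ {B, C, ¬F}
2. Hence ((F ⊔ B) ⊓ C) ⊑ (C ⊓ F): not entailed.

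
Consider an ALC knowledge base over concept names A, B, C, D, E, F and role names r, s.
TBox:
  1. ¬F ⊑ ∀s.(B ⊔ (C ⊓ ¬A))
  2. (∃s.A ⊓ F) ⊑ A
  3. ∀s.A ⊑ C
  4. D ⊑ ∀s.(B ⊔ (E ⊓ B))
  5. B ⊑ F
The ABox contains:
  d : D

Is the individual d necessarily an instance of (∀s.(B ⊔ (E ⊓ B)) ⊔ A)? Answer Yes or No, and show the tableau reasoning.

Yes

1. d : (∀s.(B ⊔ (E ⊓ B)) ⊔ A)?  L(d) = {D} ∪ {(∃s.(¬B ⊓ (¬E ⊔ ¬B)) ⊓ ¬A)}
   clash {A, ¬A} at d — d ∈ (∀s.(B ⊔ (E ⊓ B)) ⊔ A)
2. Hence d : (∀s.(B ⊔ (E ⊓ B)) ⊔ A): entailed.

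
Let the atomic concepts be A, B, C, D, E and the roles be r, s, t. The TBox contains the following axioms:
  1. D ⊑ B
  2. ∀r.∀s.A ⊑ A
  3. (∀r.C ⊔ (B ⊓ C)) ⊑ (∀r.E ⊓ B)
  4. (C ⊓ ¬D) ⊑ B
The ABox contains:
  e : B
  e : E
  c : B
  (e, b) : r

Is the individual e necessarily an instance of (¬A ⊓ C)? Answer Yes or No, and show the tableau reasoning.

1. e : (¬A ⊓ C)?  L(e) = {B, E} ∪ {(A ⊔ ¬C)}
   open: L(e) ⊇ {A, B, E, ¬C, ∃r.¬C} (+ ∃-successors) — e ∉ (¬A ⊓ C) possible
2. Hence e : (¬A ⊓ C): not entailed.

No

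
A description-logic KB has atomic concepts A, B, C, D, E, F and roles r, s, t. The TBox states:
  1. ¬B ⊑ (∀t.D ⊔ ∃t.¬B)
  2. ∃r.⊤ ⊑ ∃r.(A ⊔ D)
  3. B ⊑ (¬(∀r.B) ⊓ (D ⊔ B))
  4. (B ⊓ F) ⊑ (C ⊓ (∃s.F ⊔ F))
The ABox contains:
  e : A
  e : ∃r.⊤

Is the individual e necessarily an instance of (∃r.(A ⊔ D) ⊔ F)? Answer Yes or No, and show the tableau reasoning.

Yes

1. e : (∃r.(A ⊔ D) ⊔ F)?  L(e) = {A, ∃r.⊤} ∪ {(∀r.(¬A ⊓ ¬D) ⊓ ¬F)}
   clash {F, ¬F} at e — e ∈ (∃r.(A ⊔ D) ⊔ F)
2. Hence e : (∃r.(A ⊔ D) ⊔ F): entailed.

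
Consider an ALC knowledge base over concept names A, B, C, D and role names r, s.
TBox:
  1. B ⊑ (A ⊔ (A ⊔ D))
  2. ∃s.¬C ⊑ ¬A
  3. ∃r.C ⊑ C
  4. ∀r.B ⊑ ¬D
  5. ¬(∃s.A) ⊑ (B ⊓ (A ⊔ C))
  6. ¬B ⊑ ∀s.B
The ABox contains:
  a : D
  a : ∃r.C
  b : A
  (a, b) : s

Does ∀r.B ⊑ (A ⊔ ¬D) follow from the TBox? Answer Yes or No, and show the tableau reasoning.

Yes

1. ∀r.B ⊑ (A ⊔ ¬D)  ⇔  (∀r.B ⊓ (¬A ⊓ D)) unsat w.r.t. T
   all branches close; clash {D, ¬D} at x₀
2. Hence ∀r.B ⊑ (A ⊔ ¬D): entailed.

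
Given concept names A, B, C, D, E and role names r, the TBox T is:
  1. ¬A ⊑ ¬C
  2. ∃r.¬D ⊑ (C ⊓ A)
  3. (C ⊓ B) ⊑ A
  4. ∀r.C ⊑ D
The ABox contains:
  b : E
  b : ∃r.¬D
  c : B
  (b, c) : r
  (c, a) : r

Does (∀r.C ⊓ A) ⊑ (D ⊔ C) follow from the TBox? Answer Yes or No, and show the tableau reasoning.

Yes

1. (∀r.C ⊓ A) ⊑ (D ⊔ C)  ⇔  ((∀r.C ⊓ A) ⊓ (¬D ⊓ ¬C)) unsat w.r.t. T
   all branches close; clash {C, ¬C} at x₀
2. Hence (∀r.C ⊓ A) ⊑ (D ⊔ C): entailed.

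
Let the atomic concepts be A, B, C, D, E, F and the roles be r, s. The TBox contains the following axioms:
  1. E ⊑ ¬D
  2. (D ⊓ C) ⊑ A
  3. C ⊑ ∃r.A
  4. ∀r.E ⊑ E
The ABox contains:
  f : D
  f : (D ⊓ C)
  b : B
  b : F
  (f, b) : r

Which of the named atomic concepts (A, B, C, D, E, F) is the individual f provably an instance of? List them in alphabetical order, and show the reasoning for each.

{A, C, D}

1. f : A?  L(f) = {D, (D ⊓ C)} ∪ {¬A}
   clash {D, ¬D} at f — f ∈ A
2. f : B?  L(f) = {D, (D ⊓ C)} ∪ {¬B}
   apply at f: (D ⊓ C)⊑A; C⊑∃r.A
   open: L(f) ⊇ {A, C, D, ¬B, ¬E, …} (+ ∃-successors) — f ∉ B possible
3. f : C?  L(f) = {D, (D ⊓ C)} ∪ {¬C}
   clash {C, ¬C} at f — f ∈ C
4. f : D?  L(f) = {D, (D ⊓ C)} ∪ {¬D}
   clash {D, ¬D} at f — f ∈ D
5. f : E?  L(f) = {D, (D ⊓ C)} ∪ {¬E}
   apply at f: (D ⊓ C)⊑A; C⊑∃r.A
   open: L(f) ⊇ {A, C, D, ¬E, ∃r.A, …} (+ ∃-successors) — f ∉ E possible
6. f : F?  L(f) = {D, (D ⊓ C)} ∪ {¬F}
   apply at f: (D ⊓ C)⊑A; C⊑∃r.A
   open: L(f) ⊇ {A, C, D, ¬E, ¬F, …} (+ ∃-successors) — f ∉ F possible
7. Entailed for f: {A, C, D}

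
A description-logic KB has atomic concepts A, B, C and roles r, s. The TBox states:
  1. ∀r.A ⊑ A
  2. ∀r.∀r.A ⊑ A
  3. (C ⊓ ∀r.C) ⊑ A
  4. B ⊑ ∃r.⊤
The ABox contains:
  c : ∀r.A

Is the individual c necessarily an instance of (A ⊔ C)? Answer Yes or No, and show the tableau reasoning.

Yes

1. c : (A ⊔ C)?  L(c) = {∀r.A} ∪ {(¬A ⊓ ¬C)}
   clash {A, ¬A} at c — c ∈ (A ⊔ C)
2. Hence c : (A ⊔ C): entailed.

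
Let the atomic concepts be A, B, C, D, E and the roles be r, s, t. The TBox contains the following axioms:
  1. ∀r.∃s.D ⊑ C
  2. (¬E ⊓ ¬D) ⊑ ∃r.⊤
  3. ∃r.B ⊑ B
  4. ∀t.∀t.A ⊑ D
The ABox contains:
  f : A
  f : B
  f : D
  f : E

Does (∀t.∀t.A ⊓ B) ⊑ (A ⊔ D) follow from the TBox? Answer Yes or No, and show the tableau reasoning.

Yes

1. (∀t.∀t.A ⊓ B) ⊑ (A ⊔ D)  ⇔  ((∀t.∀t.A ⊓ B) ⊓ (¬A ⊓ ¬D)) unsat w.r.t. T
   all branches close; clash {D, ¬D} at x₀
2. Hence (∀t.∀t.A ⊓ B) ⊑ (A ⊔ D): entailed.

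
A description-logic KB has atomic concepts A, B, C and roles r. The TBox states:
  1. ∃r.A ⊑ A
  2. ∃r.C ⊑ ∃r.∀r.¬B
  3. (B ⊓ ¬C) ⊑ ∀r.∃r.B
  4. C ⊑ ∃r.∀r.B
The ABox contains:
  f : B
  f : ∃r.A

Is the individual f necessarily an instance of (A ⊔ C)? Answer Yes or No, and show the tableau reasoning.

1. f : (A ⊔ C)?  L(f) = {B, ∃r.A} ∪ {(¬A ⊓ ¬C)}
   clash {A, ¬A} at f — f ∈ (A ⊔ C)
2. Hence f : (A ⊔ C): entailed.

Yes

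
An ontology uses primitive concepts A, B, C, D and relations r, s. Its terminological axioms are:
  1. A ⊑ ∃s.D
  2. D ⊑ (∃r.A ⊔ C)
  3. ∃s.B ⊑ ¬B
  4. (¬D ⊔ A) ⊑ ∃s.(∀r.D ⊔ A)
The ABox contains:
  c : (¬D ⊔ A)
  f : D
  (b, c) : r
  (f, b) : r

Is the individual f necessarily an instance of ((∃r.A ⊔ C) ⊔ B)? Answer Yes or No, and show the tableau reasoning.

Yes

1. f : ((∃r.A ⊔ C) ⊔ B)?  L(f) = {D} ∪ {((∀r.¬A ⊓ ¬C) ⊓ ¬B)}
   clash {C, ¬C} at f — f ∈ ((∃r.A ⊔ C) ⊔ B)
2. Hence f : ((∃r.A ⊔ C) ⊔ B): entailed.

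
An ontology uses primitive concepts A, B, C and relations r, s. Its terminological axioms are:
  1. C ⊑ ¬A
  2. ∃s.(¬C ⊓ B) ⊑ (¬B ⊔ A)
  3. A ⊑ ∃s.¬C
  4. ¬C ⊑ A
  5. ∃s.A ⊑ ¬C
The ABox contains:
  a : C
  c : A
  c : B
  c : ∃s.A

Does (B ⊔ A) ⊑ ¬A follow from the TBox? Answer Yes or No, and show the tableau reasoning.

1. (B ⊔ A) ⊑ ¬A  ⇔  ((B ⊔ A) ⊓ A) unsat w.r.t. T
   apply at x₀: A⊑∃s.¬C
   open: L(x₀) ⊇ {A, ¬C, ∀s.(C ⊔ ¬B), ∃s.¬C} (+ ∃-successors)
2. Hence (B ⊔ A) ⊑ ¬A: not entailed.

No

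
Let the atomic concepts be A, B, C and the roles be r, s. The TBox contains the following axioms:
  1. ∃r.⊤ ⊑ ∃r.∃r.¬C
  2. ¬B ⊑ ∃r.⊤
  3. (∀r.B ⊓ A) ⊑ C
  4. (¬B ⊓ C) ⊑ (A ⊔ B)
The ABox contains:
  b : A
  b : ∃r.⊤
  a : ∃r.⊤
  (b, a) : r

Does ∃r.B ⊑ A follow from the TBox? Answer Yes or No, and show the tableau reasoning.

No

1. ∃r.B ⊑ A  ⇔  (∃r.B ⊓ ¬A) unsat w.r.t. T
   open: L(x₀) ⊇ {B, ¬A, ∃r.B, ∃r.∃r.¬C} (+ ∃-successors)
2. Hence ∃r.B ⊑ A: not entailed.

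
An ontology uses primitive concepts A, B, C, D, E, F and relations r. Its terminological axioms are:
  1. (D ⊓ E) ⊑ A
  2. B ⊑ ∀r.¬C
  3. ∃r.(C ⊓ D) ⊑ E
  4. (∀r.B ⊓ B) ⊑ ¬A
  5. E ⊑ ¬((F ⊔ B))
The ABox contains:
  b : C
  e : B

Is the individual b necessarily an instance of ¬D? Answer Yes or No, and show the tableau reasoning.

No

1. b : ¬D?  L(b) = {C} ∪ {D}
   open: L(b) ⊇ {C, D, ¬B, ¬E, ∀r.(¬C ⊔ ¬D)} — b ∉ ¬D possible
2. Hence b : ¬D: not entailed.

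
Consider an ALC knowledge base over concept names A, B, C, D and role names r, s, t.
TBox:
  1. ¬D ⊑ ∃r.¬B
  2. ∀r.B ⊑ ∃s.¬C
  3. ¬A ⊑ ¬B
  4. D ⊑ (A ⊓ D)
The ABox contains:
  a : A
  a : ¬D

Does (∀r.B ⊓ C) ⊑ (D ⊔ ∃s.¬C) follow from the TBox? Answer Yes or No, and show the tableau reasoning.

1. (∀r.B ⊓ C) ⊑ (D ⊔ ∃s.¬C)  ⇔  ((∀r.B ⊓ C) ⊓ (¬D ⊓ ∀s.C)) unsat w.r.t. T
   all branches close; clash {B, ¬B} at an ∃-successor
2. Hence (∀r.B ⊓ C) ⊑ (D ⊔ ∃s.¬C): entailed.

Yes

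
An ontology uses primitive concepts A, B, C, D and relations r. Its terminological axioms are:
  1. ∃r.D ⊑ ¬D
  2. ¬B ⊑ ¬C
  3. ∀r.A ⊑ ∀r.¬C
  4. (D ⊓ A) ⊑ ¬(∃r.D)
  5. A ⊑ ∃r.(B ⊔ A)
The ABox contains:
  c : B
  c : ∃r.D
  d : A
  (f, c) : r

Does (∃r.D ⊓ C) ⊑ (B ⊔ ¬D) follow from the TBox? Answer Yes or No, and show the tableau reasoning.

1. (∃r.D ⊓ C) ⊑ (B ⊔ ¬D)  ⇔  ((∃r.D ⊓ C) ⊓ (¬B ⊓ D)) unsat w.r.t. T
   all branches close; clash {C, ¬C} at x₀
2. Hence (∃r.D ⊓ C) ⊑ (B ⊔ ¬D): entailed.

Yes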